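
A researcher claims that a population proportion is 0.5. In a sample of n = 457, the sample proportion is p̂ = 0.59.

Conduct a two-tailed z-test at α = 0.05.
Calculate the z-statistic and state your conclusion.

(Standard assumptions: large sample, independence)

H₀: p = 0.5, H₁: p ≠ 0.5
Standard error: SE = √(p₀(1-p₀)/n) = √(0.5×0.5/457) = 0.023389
z-statistic: z = (p̂ - p₀)/SE = (0.59 - 0.5)/0.023389 = 3.8480
Critical value: z_0.025 = ±1.960
p-value = 0.0001
Decision: reject H₀ at α = 0.05

Answer: z = 3.8480, reject H₀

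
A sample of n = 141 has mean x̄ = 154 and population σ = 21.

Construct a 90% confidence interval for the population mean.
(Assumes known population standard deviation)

Confidence level: 90%, α = 0.1
z_0.05 = 1.645
SE = σ/√n = 21/√141 = 1.7685
Margin of error = 1.645 × 1.7685 = 2.9092
CI: x̄ ± margin = 154 ± 2.9092
CI: (151.0908, 156.9092)

Answer: (151.0908, 156.9092)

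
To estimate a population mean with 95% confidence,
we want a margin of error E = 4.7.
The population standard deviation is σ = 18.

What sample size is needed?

z_0.025 = 1.960
n = (z×σ/E)² = (1.960×18/4.7)²
n = 56.3458
Round up: n = 57

Answer: n = 57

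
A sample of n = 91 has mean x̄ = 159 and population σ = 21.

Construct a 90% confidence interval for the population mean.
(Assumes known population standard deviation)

Answer: (155.3787, 162.6213)

Derivation:
Confidence level: 90%, α = 0.1
z_0.05 = 1.645
SE = σ/√n = 21/√91 = 2.2014
Margin of error = 1.645 × 2.2014 = 3.6213
CI: x̄ ± margin = 159 ± 3.6213
CI: (155.3787, 162.6213)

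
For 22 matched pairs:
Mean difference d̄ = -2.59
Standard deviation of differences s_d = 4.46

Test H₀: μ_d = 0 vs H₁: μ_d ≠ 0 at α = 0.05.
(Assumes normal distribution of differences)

Answer: t = -2.7237, reject H₀

Derivation:
df = n - 1 = 21
SE = s_d/√n = 4.46/√22 = 0.9509
t = d̄/SE = -2.59/0.9509 = -2.7237
Critical value: t_{0.025,21} = ±2.080
p-value ≈ 0.0127
Decision: reject H₀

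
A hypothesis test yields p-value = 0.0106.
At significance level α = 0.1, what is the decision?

Compare p-value to α:
0.0106 < 0.1
Decision: reject H₀

Answer: reject H₀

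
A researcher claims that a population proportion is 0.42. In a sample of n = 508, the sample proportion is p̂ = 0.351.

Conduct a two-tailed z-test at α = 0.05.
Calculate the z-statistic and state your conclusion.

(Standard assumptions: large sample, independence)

H₀: p = 0.42, H₁: p ≠ 0.42
Standard error: SE = √(p₀(1-p₀)/n) = √(0.42×0.58/508) = 0.021898
z-statistic: z = (p̂ - p₀)/SE = (0.351 - 0.42)/0.021898 = -3.1510
Critical value: z_0.025 = ±1.960
p-value = 0.0016
Decision: reject H₀ at α = 0.05

Answer: z = -3.1510, reject H₀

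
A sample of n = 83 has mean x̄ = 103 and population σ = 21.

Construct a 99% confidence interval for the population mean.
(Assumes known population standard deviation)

Answer: (97.0623, 108.9377)

Derivation:
Confidence level: 99%, α = 0.01
z_0.005 = 2.576
SE = σ/√n = 21/√83 = 2.3050
Margin of error = 2.576 × 2.3050 = 5.9377
CI: x̄ ± margin = 103 ± 5.9377
CI: (97.0623, 108.9377)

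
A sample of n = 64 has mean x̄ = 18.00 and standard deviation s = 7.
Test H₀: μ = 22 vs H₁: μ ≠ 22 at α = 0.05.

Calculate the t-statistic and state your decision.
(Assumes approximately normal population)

df = n - 1 = 63
SE = s/√n = 7/√64 = 0.8750
t = (x̄ - μ₀)/SE = (18.00 - 22)/0.8750 = -4.5714
Critical value: t_{0.025,63} = ±1.998
p-value < 0.0001
Decision: reject H₀

Answer: t = -4.5714, reject H₀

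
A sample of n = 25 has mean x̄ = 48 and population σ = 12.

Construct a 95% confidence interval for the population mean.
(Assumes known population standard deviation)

Answer: (43.2960, 52.7040)

Derivation:
Confidence level: 95%, α = 0.05
z_0.025 = 1.960
SE = σ/√n = 12/√25 = 2.4000
Margin of error = 1.960 × 2.4000 = 4.7040
CI: x̄ ± margin = 48 ± 4.7040
CI: (43.2960, 52.7040)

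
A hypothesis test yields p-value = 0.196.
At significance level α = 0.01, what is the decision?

Answer: fail to reject H₀

Derivation:
Compare p-value to α:
0.196 ≥ 0.01
Decision: fail to reject H₀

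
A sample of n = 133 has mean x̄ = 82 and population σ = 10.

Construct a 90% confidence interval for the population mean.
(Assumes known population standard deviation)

Answer: (80.5736, 83.4264)

Derivation:
Confidence level: 90%, α = 0.1
z_0.05 = 1.645
SE = σ/√n = 10/√133 = 0.8671
Margin of error = 1.645 × 0.8671 = 1.4264
CI: x̄ ± margin = 82 ± 1.4264
CI: (80.5736, 83.4264)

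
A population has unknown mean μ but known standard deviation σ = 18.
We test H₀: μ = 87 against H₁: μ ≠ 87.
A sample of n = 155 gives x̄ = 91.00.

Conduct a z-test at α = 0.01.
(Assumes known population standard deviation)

Answer: z = 2.7666, reject H₀

Derivation:
Standard error: SE = σ/√n = 18/√155 = 1.4458
z-statistic: z = (x̄ - μ₀)/SE = (91.00 - 87)/1.4458 = 2.7666
Critical value: ±2.576
p-value = 0.0057
Decision: reject H₀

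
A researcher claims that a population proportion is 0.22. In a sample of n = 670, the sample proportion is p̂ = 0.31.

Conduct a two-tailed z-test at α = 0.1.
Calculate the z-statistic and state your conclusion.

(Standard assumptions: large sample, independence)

H₀: p = 0.22, H₁: p ≠ 0.22
Standard error: SE = √(p₀(1-p₀)/n) = √(0.22×0.78/670) = 0.016004
z-statistic: z = (p̂ - p₀)/SE = (0.31 - 0.22)/0.016004 = 5.6236
Critical value: z_0.05 = ±1.645
p-value < 0.0001
Decision: reject H₀ at α = 0.1

Answer: z = 5.6236, reject H₀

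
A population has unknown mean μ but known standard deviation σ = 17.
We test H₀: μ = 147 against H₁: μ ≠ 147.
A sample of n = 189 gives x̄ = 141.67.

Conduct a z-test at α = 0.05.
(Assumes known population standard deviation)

Standard error: SE = σ/√n = 17/√189 = 1.2366
z-statistic: z = (x̄ - μ₀)/SE = (141.67 - 147)/1.2366 = -4.3102
Critical value: ±1.960
p-value < 0.0001
Decision: reject H₀

Answer: z = -4.3102, reject H₀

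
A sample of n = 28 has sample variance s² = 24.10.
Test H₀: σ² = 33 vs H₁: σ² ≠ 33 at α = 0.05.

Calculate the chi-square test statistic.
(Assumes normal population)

Answer: χ² = 19.7182, fail to reject H₀

Derivation:
df = n - 1 = 27
χ² = (n-1)s²/σ₀² = 27×24.10/33 = 19.7182
Critical values: χ²_{0.975,27} = 14.573, χ²_{0.025,27} = 43.195
Rejection region: χ² < 14.573 or χ² > 43.195
Decision: fail to reject H₀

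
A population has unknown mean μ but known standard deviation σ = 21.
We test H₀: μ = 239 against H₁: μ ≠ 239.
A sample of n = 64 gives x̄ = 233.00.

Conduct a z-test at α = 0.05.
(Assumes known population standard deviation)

Standard error: SE = σ/√n = 21/√64 = 2.6250
z-statistic: z = (x̄ - μ₀)/SE = (233.00 - 239)/2.6250 = -2.2857
Critical value: ±1.960
p-value = 0.0223
Decision: reject H₀

Answer: z = -2.2857, reject H₀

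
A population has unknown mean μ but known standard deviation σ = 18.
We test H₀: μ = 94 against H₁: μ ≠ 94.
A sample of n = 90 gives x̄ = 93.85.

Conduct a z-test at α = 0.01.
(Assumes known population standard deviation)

Answer: z = -0.0791, fail to reject H₀

Derivation:
Standard error: SE = σ/√n = 18/√90 = 1.8974
z-statistic: z = (x̄ - μ₀)/SE = (93.85 - 94)/1.8974 = -0.0791
Critical value: ±2.576
p-value = 0.9370
Decision: fail to reject H₀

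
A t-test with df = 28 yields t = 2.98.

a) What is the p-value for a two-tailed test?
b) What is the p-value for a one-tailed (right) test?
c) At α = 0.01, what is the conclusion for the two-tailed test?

Using t-distribution with df = 28:
a) Two-tailed: p = 2×P(T > 2.98) = 0.0059
b) One-tailed: p = P(T > 2.98) = 0.0030
c) 0.0059 < 0.01, reject H₀

Answer: a) 0.0059, b) 0.0030, c) reject H₀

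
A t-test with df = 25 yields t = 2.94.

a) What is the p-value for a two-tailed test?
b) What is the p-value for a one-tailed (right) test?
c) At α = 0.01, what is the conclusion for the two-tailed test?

Using t-distribution with df = 25:
a) Two-tailed: p = 2×P(T > 2.94) = 0.0070
b) One-tailed: p = P(T > 2.94) = 0.0035
c) 0.0070 < 0.01, reject H₀

Answer: a) 0.0070, b) 0.0035, c) reject H₀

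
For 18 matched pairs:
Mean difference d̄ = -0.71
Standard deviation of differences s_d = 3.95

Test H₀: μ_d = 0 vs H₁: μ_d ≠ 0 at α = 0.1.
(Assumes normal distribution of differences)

Answer: t = -0.7626, fail to reject H₀

Derivation:
df = n - 1 = 17
SE = s_d/√n = 3.95/√18 = 0.9310
t = d̄/SE = -0.71/0.9310 = -0.7626
Critical value: t_{0.05,17} = ±1.740
p-value ≈ 0.4562
Decision: fail to reject H₀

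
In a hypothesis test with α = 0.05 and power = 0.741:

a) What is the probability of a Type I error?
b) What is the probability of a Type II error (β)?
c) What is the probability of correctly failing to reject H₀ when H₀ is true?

Answer: a) 0.05, b) 0.259, c) 0.95

Derivation:
a) Type I error probability = α = 0.05
b) Power = P(reject H₀ | H₁ true) = 1 - β = 0.741, so Type II error probability = β = 1 - Power = 0.259
c) P(fail to reject H₀ | H₀ true) = 1 - α = 0.95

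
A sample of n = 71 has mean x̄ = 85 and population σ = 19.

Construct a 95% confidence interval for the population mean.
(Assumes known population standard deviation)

Answer: (80.5804, 89.4196)

Derivation:
Confidence level: 95%, α = 0.05
z_0.025 = 1.960
SE = σ/√n = 19/√71 = 2.2549
Margin of error = 1.960 × 2.2549 = 4.4196
CI: x̄ ± margin = 85 ± 4.4196
CI: (80.5804, 89.4196)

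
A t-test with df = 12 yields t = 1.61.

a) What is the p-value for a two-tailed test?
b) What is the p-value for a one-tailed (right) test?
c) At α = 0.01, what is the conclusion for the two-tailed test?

Answer: a) 0.1334, b) 0.0667, c) fail to reject H₀

Derivation:
Using t-distribution with df = 12:
a) Two-tailed: p = 2×P(T > 1.61) = 0.1334
b) One-tailed: p = P(T > 1.61) = 0.0667
c) 0.1334 ≥ 0.01, fail to reject H₀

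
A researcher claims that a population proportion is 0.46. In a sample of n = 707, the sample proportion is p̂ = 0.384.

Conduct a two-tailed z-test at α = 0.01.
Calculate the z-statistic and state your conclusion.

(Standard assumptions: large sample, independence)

H₀: p = 0.46, H₁: p ≠ 0.46
Standard error: SE = √(p₀(1-p₀)/n) = √(0.46×0.54/707) = 0.018744
z-statistic: z = (p̂ - p₀)/SE = (0.384 - 0.46)/0.018744 = -4.0546
Critical value: z_0.005 = ±2.576
p-value = 0.0001
Decision: reject H₀ at α = 0.01

Answer: z = -4.0546, reject H₀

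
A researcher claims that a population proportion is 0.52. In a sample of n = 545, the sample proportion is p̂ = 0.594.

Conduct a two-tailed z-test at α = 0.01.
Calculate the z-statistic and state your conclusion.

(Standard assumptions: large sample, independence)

Answer: z = 3.4578, reject H₀

Derivation:
H₀: p = 0.52, H₁: p ≠ 0.52
Standard error: SE = √(p₀(1-p₀)/n) = √(0.52×0.48/545) = 0.021401
z-statistic: z = (p̂ - p₀)/SE = (0.594 - 0.52)/0.021401 = 3.4578
Critical value: z_0.005 = ±2.576
p-value = 0.0005
Decision: reject H₀ at α = 0.01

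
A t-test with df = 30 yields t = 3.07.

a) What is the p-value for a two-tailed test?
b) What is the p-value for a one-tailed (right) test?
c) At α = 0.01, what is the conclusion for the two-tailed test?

Answer: a) 0.0045, b) 0.0023, c) reject H₀

Derivation:
Using t-distribution with df = 30:
a) Two-tailed: p = 2×P(T > 3.07) = 0.0045
b) One-tailed: p = P(T > 3.07) = 0.0023
c) 0.0045 < 0.01, reject H₀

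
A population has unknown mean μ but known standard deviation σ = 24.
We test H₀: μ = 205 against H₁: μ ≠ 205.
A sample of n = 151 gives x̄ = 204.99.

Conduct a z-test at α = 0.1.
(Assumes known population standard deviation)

Answer: z = -0.0051, fail to reject H₀

Derivation:
Standard error: SE = σ/√n = 24/√151 = 1.9531
z-statistic: z = (x̄ - μ₀)/SE = (204.99 - 205)/1.9531 = -0.0051
Critical value: ±1.645
p-value = 0.9959
Decision: fail to reject H₀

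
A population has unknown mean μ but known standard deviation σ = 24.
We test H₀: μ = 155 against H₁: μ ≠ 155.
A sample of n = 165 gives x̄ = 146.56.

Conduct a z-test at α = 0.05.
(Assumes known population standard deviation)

Standard error: SE = σ/√n = 24/√165 = 1.8684
z-statistic: z = (x̄ - μ₀)/SE = (146.56 - 155)/1.8684 = -4.5172
Critical value: ±1.960
p-value < 0.0001
Decision: reject H₀

Answer: z = -4.5172, reject H₀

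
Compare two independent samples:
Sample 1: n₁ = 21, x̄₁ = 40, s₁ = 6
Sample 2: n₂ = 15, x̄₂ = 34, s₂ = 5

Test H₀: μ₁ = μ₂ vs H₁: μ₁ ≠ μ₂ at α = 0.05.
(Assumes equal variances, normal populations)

Answer: t = 3.1637, reject H₀

Derivation:
Pooled variance: s²_p = [20×6² + 14×5²]/(34) = 31.4706
s_p = 5.6099
SE = s_p×√(1/n₁ + 1/n₂) = 5.6099×√(1/21 + 1/15) = 1.8965
t = (x̄₁ - x̄₂)/SE = (40 - 34)/1.8965 = 3.1637
df = 34, t-critical = ±2.032
Decision: reject H₀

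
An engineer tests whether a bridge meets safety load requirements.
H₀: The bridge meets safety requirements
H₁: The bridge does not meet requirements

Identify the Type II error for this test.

Type I error: rejecting H₀ when it is actually true (false positive).
Type II error: failing to reject H₀ when H₁ is actually true (false negative).

Answer: Declaring an unsafe bridge to be safe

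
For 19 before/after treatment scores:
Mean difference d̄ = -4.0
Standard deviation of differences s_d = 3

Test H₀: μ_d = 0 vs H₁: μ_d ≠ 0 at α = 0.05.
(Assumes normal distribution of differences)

Answer: t = -5.8123, reject H₀

Derivation:
df = n - 1 = 18
SE = s_d/√n = 3/√19 = 0.6882
t = d̄/SE = -4.0/0.6882 = -5.8123
Critical value: t_{0.025,18} = ±2.101
p-value < 0.0001
Decision: reject H₀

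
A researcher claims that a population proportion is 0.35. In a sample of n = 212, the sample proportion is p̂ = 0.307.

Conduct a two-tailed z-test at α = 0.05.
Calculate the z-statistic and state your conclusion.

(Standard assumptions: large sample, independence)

H₀: p = 0.35, H₁: p ≠ 0.35
Standard error: SE = √(p₀(1-p₀)/n) = √(0.35×0.65/212) = 0.032758
z-statistic: z = (p̂ - p₀)/SE = (0.307 - 0.35)/0.032758 = -1.3127
Critical value: z_0.025 = ±1.960
p-value = 0.1893
Decision: fail to reject H₀ at α = 0.05

Answer: z = -1.3127, fail to reject H₀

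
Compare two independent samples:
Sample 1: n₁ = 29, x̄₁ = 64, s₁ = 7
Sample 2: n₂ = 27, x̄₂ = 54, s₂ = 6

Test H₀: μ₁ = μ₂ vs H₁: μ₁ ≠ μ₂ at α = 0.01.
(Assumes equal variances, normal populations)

Pooled variance: s²_p = [28×7² + 26×6²]/(54) = 42.7407
s_p = 6.5376
SE = s_p×√(1/n₁ + 1/n₂) = 6.5376×√(1/29 + 1/27) = 1.7484
t = (x̄₁ - x̄₂)/SE = (64 - 54)/1.7484 = 5.7195
df = 54, t-critical = ±2.670
Decision: reject H₀

Answer: t = 5.7195, reject H₀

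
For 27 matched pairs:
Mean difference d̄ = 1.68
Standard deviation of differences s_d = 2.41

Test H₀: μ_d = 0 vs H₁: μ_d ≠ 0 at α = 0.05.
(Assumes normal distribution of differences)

df = n - 1 = 26
SE = s_d/√n = 2.41/√27 = 0.4638
t = d̄/SE = 1.68/0.4638 = 3.6223
Critical value: t_{0.025,26} = ±2.056
p-value ≈ 0.0012
Decision: reject H₀

Answer: t = 3.6223, reject H₀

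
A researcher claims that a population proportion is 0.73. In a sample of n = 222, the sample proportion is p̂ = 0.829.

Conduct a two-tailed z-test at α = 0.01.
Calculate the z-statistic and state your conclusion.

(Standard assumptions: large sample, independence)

Answer: z = 3.3225, reject H₀

Derivation:
H₀: p = 0.73, H₁: p ≠ 0.73
Standard error: SE = √(p₀(1-p₀)/n) = √(0.73×0.27/222) = 0.029797
z-statistic: z = (p̂ - p₀)/SE = (0.829 - 0.73)/0.029797 = 3.3225
Critical value: z_0.005 = ±2.576
p-value = 0.0009
Decision: reject H₀ at α = 0.01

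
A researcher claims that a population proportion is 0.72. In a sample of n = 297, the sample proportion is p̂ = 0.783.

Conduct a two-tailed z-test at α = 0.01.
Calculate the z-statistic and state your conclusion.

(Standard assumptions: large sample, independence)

Answer: z = 2.4181, fail to reject H₀

Derivation:
H₀: p = 0.72, H₁: p ≠ 0.72
Standard error: SE = √(p₀(1-p₀)/n) = √(0.72×0.28/297) = 0.026054
z-statistic: z = (p̂ - p₀)/SE = (0.783 - 0.72)/0.026054 = 2.4181
Critical value: z_0.005 = ±2.576
p-value = 0.0156
Decision: fail to reject H₀ at α = 0.01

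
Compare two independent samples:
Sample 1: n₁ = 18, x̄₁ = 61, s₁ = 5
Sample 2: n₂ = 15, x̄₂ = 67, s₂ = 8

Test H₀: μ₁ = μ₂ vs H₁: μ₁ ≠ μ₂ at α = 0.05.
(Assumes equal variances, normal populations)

Pooled variance: s²_p = [17×5² + 14×8²]/(31) = 42.6129
s_p = 6.5279
SE = s_p×√(1/n₁ + 1/n₂) = 6.5279×√(1/18 + 1/15) = 2.2822
t = (x̄₁ - x̄₂)/SE = (61 - 67)/2.2822 = -2.6290
df = 31, t-critical = ±2.040
Decision: reject H₀

Answer: t = -2.6290, reject H₀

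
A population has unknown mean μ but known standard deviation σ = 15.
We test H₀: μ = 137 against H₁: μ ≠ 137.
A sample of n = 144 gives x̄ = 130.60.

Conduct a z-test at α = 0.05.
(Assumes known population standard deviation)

Answer: z = -5.1200, reject H₀

Derivation:
Standard error: SE = σ/√n = 15/√144 = 1.2500
z-statistic: z = (x̄ - μ₀)/SE = (130.60 - 137)/1.2500 = -5.1200
Critical value: ±1.960
p-value < 0.0001
Decision: reject H₀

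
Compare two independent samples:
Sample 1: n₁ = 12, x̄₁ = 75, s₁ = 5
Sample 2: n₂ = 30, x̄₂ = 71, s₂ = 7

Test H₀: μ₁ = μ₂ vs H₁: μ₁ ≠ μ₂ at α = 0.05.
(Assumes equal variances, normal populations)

Pooled variance: s²_p = [11×5² + 29×7²]/(40) = 42.4000
s_p = 6.5115
SE = s_p×√(1/n₁ + 1/n₂) = 6.5115×√(1/12 + 1/30) = 2.2241
t = (x̄₁ - x̄₂)/SE = (75 - 71)/2.2241 = 1.7985
df = 40, t-critical = ±2.021
Decision: fail to reject H₀

Answer: t = 1.7985, fail to reject H₀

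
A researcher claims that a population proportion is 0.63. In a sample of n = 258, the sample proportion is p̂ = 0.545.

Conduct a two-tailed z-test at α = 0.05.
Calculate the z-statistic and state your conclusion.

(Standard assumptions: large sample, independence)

H₀: p = 0.63, H₁: p ≠ 0.63
Standard error: SE = √(p₀(1-p₀)/n) = √(0.63×0.37/258) = 0.030058
z-statistic: z = (p̂ - p₀)/SE = (0.545 - 0.63)/0.030058 = -2.8279
Critical value: z_0.025 = ±1.960
p-value = 0.0047
Decision: reject H₀ at α = 0.05

Answer: z = -2.8279, reject H₀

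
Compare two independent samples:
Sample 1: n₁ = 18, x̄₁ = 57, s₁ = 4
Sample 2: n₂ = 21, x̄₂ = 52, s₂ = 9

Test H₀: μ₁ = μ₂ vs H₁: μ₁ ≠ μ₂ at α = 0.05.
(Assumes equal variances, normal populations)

Answer: t = 2.1768, reject H₀

Derivation:
Pooled variance: s²_p = [17×4² + 20×9²]/(37) = 51.1351
s_p = 7.1509
SE = s_p×√(1/n₁ + 1/n₂) = 7.1509×√(1/18 + 1/21) = 2.2969
t = (x̄₁ - x̄₂)/SE = (57 - 52)/2.2969 = 2.1768
df = 37, t-critical = ±2.026
Decision: reject H₀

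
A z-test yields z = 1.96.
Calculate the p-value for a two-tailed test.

For z = 1.96:
p = 2×P(Z > |1.96|) = 2×(1 - Φ(1.96)) = 0.0500

Answer: p-value ≈ 0.0500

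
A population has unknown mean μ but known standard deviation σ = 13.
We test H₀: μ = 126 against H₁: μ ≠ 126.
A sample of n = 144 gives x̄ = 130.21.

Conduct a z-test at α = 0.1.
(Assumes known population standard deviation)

Answer: z = 3.8863, reject H₀

Derivation:
Standard error: SE = σ/√n = 13/√144 = 1.0833
z-statistic: z = (x̄ - μ₀)/SE = (130.21 - 126)/1.0833 = 3.8863
Critical value: ±1.645
p-value = 0.0001
Decision: reject H₀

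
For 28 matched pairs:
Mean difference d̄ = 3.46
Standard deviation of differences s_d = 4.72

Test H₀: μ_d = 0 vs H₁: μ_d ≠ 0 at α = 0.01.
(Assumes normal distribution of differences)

Answer: t = 3.8789, reject H₀

Derivation:
df = n - 1 = 27
SE = s_d/√n = 4.72/√28 = 0.8920
t = d̄/SE = 3.46/0.8920 = 3.8789
Critical value: t_{0.005,27} = ±2.771
p-value ≈ 0.0006
Decision: reject H₀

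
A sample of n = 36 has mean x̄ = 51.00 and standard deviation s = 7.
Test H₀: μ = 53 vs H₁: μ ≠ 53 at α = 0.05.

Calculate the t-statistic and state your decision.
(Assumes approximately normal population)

df = n - 1 = 35
SE = s/√n = 7/√36 = 1.1667
t = (x̄ - μ₀)/SE = (51.00 - 53)/1.1667 = -1.7142
Critical value: t_{0.025,35} = ±2.030
p-value ≈ 0.0953
Decision: fail to reject H₀

Answer: t = -1.7142, fail to reject H₀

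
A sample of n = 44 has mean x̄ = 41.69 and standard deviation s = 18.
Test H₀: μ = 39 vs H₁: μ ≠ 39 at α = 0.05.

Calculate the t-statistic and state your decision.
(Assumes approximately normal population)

df = n - 1 = 43
SE = s/√n = 18/√44 = 2.7136
t = (x̄ - μ₀)/SE = (41.69 - 39)/2.7136 = 0.9913
Critical value: t_{0.025,43} = ±2.017
p-value ≈ 0.3271
Decision: fail to reject H₀

Answer: t = 0.9913, fail to reject H₀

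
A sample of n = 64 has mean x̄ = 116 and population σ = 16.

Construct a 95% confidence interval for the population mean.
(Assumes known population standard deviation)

Answer: (112.0800, 119.9200)

Derivation:
Confidence level: 95%, α = 0.05
z_0.025 = 1.960
SE = σ/√n = 16/√64 = 2.0000
Margin of error = 1.960 × 2.0000 = 3.9200
CI: x̄ ± margin = 116 ± 3.9200
CI: (112.0800, 119.9200)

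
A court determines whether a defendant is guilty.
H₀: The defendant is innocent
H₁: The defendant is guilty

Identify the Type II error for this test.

Answer: Acquitting a guilty person

Derivation:
Type I error: rejecting H₀ when it is actually true (false positive).
Type II error: failing to reject H₀ when H₁ is actually true (false negative).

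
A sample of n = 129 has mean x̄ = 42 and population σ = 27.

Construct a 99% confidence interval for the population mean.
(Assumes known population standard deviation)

Answer: (35.8763, 48.1237)

Derivation:
Confidence level: 99%, α = 0.01
z_0.005 = 2.576
SE = σ/√n = 27/√129 = 2.3772
Margin of error = 2.576 × 2.3772 = 6.1237
CI: x̄ ± margin = 42 ± 6.1237
CI: (35.8763, 48.1237)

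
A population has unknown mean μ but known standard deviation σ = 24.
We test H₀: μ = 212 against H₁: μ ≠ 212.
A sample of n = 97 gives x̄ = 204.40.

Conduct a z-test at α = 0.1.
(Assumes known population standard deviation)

Standard error: SE = σ/√n = 24/√97 = 2.4368
z-statistic: z = (x̄ - μ₀)/SE = (204.40 - 212)/2.4368 = -3.1188
Critical value: ±1.645
p-value = 0.0018
Decision: reject H₀

Answer: z = -3.1188, reject H₀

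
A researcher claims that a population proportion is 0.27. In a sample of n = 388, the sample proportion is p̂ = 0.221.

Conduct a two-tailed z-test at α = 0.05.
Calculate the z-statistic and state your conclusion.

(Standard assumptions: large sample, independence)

H₀: p = 0.27, H₁: p ≠ 0.27
Standard error: SE = √(p₀(1-p₀)/n) = √(0.27×0.73/388) = 0.022539
z-statistic: z = (p̂ - p₀)/SE = (0.221 - 0.27)/0.022539 = -2.1740
Critical value: z_0.025 = ±1.960
p-value = 0.0297
Decision: reject H₀ at α = 0.05

Answer: z = -2.1740, reject H₀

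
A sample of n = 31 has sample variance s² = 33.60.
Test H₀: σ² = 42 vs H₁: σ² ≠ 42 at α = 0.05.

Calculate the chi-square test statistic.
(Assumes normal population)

Answer: χ² = 24.0000, fail to reject H₀

Derivation:
df = n - 1 = 30
χ² = (n-1)s²/σ₀² = 30×33.60/42 = 24.0000
Critical values: χ²_{0.975,30} = 16.791, χ²_{0.025,30} = 46.979
Rejection region: χ² < 16.791 or χ² > 46.979
Decision: fail to reject H₀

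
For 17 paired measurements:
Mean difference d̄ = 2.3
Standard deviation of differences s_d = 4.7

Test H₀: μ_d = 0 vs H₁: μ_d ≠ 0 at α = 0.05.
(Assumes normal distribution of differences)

Answer: t = 2.0177, fail to reject H₀

Derivation:
df = n - 1 = 16
SE = s_d/√n = 4.7/√17 = 1.1399
t = d̄/SE = 2.3/1.1399 = 2.0177
Critical value: t_{0.025,16} = ±2.120
p-value ≈ 0.0607
Decision: fail to reject H₀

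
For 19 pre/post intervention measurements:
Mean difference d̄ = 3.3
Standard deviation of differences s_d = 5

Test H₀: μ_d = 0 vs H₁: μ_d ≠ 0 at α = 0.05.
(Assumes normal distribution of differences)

df = n - 1 = 18
SE = s_d/√n = 5/√19 = 1.1471
t = d̄/SE = 3.3/1.1471 = 2.8768
Critical value: t_{0.025,18} = ±2.101
p-value ≈ 0.0100
Decision: reject H₀

Answer: t = 2.8768, reject H₀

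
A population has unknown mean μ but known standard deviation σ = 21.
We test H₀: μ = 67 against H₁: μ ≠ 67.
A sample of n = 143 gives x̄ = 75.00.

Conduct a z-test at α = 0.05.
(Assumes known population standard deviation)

Standard error: SE = σ/√n = 21/√143 = 1.7561
z-statistic: z = (x̄ - μ₀)/SE = (75.00 - 67)/1.7561 = 4.5555
Critical value: ±1.960
p-value < 0.0001
Decision: reject H₀

Answer: z = 4.5555, reject H₀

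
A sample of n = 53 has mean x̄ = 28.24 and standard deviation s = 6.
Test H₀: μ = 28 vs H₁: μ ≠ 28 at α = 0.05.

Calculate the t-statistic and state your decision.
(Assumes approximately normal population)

Answer: t = 0.2912, fail to reject H₀

Derivation:
df = n - 1 = 52
SE = s/√n = 6/√53 = 0.8242
t = (x̄ - μ₀)/SE = (28.24 - 28)/0.8242 = 0.2912
Critical value: t_{0.025,52} = ±2.007
p-value ≈ 0.7721
Decision: fail to reject H₀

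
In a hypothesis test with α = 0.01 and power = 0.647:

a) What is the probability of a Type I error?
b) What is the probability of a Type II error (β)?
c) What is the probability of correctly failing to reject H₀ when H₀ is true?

a) Type I error probability = α = 0.01
b) Power = P(reject H₀ | H₁ true) = 1 - β = 0.647, so Type II error probability = β = 1 - Power = 0.353
c) P(fail to reject H₀ | H₀ true) = 1 - α = 0.99

Answer: a) 0.01, b) 0.353, c) 0.99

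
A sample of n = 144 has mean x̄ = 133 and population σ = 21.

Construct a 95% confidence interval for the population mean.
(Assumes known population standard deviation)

Answer: (129.5700, 136.4300)

Derivation:
Confidence level: 95%, α = 0.05
z_0.025 = 1.960
SE = σ/√n = 21/√144 = 1.7500
Margin of error = 1.960 × 1.7500 = 3.4300
CI: x̄ ± margin = 133 ± 3.4300
CI: (129.5700, 136.4300)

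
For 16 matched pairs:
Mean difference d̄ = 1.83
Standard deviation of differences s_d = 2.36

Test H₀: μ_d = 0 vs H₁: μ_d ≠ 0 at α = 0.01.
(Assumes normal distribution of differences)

Answer: t = 3.1017, reject H₀

Derivation:
df = n - 1 = 15
SE = s_d/√n = 2.36/√16 = 0.5900
t = d̄/SE = 1.83/0.5900 = 3.1017
Critical value: t_{0.005,15} = ±2.947
p-value ≈ 0.0073
Decision: reject H₀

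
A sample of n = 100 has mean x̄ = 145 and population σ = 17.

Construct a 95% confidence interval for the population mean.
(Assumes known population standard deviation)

Confidence level: 95%, α = 0.05
z_0.025 = 1.960
SE = σ/√n = 17/√100 = 1.7000
Margin of error = 1.960 × 1.7000 = 3.3320
CI: x̄ ± margin = 145 ± 3.3320
CI: (141.6680, 148.3320)

Answer: (141.6680, 148.3320)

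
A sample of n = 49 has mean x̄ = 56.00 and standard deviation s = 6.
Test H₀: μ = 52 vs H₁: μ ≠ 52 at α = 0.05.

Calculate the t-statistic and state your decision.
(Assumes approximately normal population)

Answer: t = 4.6669, reject H₀

Derivation:
df = n - 1 = 48
SE = s/√n = 6/√49 = 0.8571
t = (x̄ - μ₀)/SE = (56.00 - 52)/0.8571 = 4.6669
Critical value: t_{0.025,48} = ±2.011
p-value < 0.0001
Decision: reject H₀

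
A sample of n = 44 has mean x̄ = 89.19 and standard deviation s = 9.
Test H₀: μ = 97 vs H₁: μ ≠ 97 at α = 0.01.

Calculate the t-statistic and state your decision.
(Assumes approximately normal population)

Answer: t = -5.7562, reject H₀

Derivation:
df = n - 1 = 43
SE = s/√n = 9/√44 = 1.3568
t = (x̄ - μ₀)/SE = (89.19 - 97)/1.3568 = -5.7562
Critical value: t_{0.005,43} = ±2.695
p-value < 0.0001
Decision: reject H₀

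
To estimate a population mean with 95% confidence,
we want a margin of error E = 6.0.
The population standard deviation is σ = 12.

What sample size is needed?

Answer: n = 16

Derivation:
z_0.025 = 1.960
n = (z×σ/E)² = (1.960×12/6.0)²
n = 15.3664
Round up: n = 16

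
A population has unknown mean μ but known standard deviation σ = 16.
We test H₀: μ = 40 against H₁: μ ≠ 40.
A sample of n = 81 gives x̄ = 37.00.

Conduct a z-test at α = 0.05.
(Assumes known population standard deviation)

Answer: z = -1.6875, fail to reject H₀

Derivation:
Standard error: SE = σ/√n = 16/√81 = 1.7778
z-statistic: z = (x̄ - μ₀)/SE = (37.00 - 40)/1.7778 = -1.6875
Critical value: ±1.960
p-value = 0.0915
Decision: fail to reject H₀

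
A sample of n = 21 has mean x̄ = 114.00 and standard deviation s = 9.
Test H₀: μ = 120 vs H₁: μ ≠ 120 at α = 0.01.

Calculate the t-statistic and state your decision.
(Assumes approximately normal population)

df = n - 1 = 20
SE = s/√n = 9/√21 = 1.9640
t = (x̄ - μ₀)/SE = (114.00 - 120)/1.9640 = -3.0550
Critical value: t_{0.005,20} = ±2.845
p-value ≈ 0.0063
Decision: reject H₀

Answer: t = -3.0550, reject H₀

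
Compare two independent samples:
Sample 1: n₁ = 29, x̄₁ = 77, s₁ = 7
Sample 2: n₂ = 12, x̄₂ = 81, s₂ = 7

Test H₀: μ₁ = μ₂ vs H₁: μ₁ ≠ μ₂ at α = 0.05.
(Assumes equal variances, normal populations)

Pooled variance: s²_p = [28×7² + 11×7²]/(39) = 49.0000
s_p = 7.0000
SE = s_p×√(1/n₁ + 1/n₂) = 7.0000×√(1/29 + 1/12) = 2.4027
t = (x̄₁ - x̄₂)/SE = (77 - 81)/2.4027 = -1.6648
df = 39, t-critical = ±2.023
Decision: fail to reject H₀

Answer: t = -1.6648, fail to reject H₀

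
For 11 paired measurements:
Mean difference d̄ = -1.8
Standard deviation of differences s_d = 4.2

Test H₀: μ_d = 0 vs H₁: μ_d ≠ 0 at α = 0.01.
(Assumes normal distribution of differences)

Answer: t = -1.4215, fail to reject H₀

Derivation:
df = n - 1 = 10
SE = s_d/√n = 4.2/√11 = 1.2663
t = d̄/SE = -1.8/1.2663 = -1.4215
Critical value: t_{0.005,10} = ±3.169
p-value ≈ 0.1856
Decision: fail to reject H₀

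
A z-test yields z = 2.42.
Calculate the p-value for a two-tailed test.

For z = 2.42:
p = 2×P(Z > |2.42|) = 2×(1 - Φ(2.42)) = 0.0155

Answer: p-value ≈ 0.0155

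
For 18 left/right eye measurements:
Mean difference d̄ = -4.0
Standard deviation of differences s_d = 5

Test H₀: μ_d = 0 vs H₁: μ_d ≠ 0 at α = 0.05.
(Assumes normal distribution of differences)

df = n - 1 = 17
SE = s_d/√n = 5/√18 = 1.1785
t = d̄/SE = -4.0/1.1785 = -3.3941
Critical value: t_{0.025,17} = ±2.110
p-value ≈ 0.0035
Decision: reject H₀

Answer: t = -3.3941, reject H₀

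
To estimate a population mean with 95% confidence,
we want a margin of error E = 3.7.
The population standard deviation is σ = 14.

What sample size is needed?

Answer: n = 56

Derivation:
z_0.025 = 1.960
n = (z×σ/E)² = (1.960×14/3.7)²
n = 55.0003
Round up: n = 56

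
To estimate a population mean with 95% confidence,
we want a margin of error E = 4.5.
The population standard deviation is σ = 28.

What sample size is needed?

Answer: n = 149

Derivation:
z_0.025 = 1.960
n = (z×σ/E)² = (1.960×28/4.5)²
n = 148.7316
Round up: n = 149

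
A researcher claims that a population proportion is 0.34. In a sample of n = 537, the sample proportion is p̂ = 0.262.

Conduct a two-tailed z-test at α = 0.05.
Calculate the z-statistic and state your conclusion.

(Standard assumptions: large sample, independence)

H₀: p = 0.34, H₁: p ≠ 0.34
Standard error: SE = √(p₀(1-p₀)/n) = √(0.34×0.66/537) = 0.020442
z-statistic: z = (p̂ - p₀)/SE = (0.262 - 0.34)/0.020442 = -3.8157
Critical value: z_0.025 = ±1.960
p-value = 0.0001
Decision: reject H₀ at α = 0.05

Answer: z = -3.8157, reject H₀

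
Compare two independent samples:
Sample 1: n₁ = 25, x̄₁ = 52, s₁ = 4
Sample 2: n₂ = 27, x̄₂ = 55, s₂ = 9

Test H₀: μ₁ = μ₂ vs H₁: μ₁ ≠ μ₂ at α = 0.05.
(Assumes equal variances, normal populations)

Pooled variance: s²_p = [24×4² + 26×9²]/(50) = 49.8000
s_p = 7.0569
SE = s_p×√(1/n₁ + 1/n₂) = 7.0569×√(1/25 + 1/27) = 1.9587
t = (x̄₁ - x̄₂)/SE = (52 - 55)/1.9587 = -1.5316
df = 50, t-critical = ±2.009
Decision: fail to reject H₀

Answer: t = -1.5316, fail to reject H₀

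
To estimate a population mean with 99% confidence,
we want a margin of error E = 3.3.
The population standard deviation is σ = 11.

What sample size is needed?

z_0.005 = 2.576
n = (z×σ/E)² = (2.576×11/3.3)²
n = 73.7308
Round up: n = 74

Answer: n = 74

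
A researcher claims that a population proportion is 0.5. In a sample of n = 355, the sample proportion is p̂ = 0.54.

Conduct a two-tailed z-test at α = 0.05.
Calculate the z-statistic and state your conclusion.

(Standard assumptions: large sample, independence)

Answer: z = 1.5073, fail to reject H₀

Derivation:
H₀: p = 0.5, H₁: p ≠ 0.5
Standard error: SE = √(p₀(1-p₀)/n) = √(0.5×0.5/355) = 0.026537
z-statistic: z = (p̂ - p₀)/SE = (0.54 - 0.5)/0.026537 = 1.5073
Critical value: z_0.025 = ±1.960
p-value = 0.1317
Decision: fail to reject H₀ at α = 0.05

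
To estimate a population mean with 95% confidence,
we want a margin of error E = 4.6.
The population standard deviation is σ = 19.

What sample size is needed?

Answer: n = 66

Derivation:
z_0.025 = 1.960
n = (z×σ/E)² = (1.960×19/4.6)²
n = 65.5396
Round up: n = 66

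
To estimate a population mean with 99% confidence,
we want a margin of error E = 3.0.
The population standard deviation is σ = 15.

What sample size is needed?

Answer: n = 166

Derivation:
z_0.005 = 2.576
n = (z×σ/E)² = (2.576×15/3.0)²
n = 165.8944
Round up: n = 166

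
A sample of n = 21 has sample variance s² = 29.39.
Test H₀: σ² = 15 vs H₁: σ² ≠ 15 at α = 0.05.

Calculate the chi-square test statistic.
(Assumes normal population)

Answer: χ² = 39.1867, reject H₀

Derivation:
df = n - 1 = 20
χ² = (n-1)s²/σ₀² = 20×29.39/15 = 39.1867
Critical values: χ²_{0.975,20} = 9.591, χ²_{0.025,20} = 34.170
Rejection region: χ² < 9.591 or χ² > 34.170
Decision: reject H₀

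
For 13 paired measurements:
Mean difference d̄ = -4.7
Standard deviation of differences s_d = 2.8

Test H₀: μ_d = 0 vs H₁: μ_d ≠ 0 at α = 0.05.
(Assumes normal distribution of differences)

Answer: t = -6.0520, reject H₀

Derivation:
df = n - 1 = 12
SE = s_d/√n = 2.8/√13 = 0.7766
t = d̄/SE = -4.7/0.7766 = -6.0520
Critical value: t_{0.025,12} = ±2.179
p-value ≈ 0.0001
Decision: reject H₀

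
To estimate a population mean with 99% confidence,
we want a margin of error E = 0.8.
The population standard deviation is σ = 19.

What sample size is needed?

z_0.005 = 2.576
n = (z×σ/E)² = (2.576×19/0.8)²
n = 3742.9924
Round up: n = 3743

Answer: n = 3743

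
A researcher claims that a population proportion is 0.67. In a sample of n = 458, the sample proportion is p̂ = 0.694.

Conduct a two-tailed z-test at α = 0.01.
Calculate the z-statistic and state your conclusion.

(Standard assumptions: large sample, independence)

H₀: p = 0.67, H₁: p ≠ 0.67
Standard error: SE = √(p₀(1-p₀)/n) = √(0.67×0.33/458) = 0.021972
z-statistic: z = (p̂ - p₀)/SE = (0.694 - 0.67)/0.021972 = 1.0923
Critical value: z_0.005 = ±2.576
p-value = 0.2747
Decision: fail to reject H₀ at α = 0.01

Answer: z = 1.0923, fail to reject H₀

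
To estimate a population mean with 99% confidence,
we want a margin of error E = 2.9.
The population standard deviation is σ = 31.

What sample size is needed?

z_0.005 = 2.576
n = (z×σ/E)² = (2.576×31/2.9)²
n = 758.2617
Round up: n = 759

Answer: n = 759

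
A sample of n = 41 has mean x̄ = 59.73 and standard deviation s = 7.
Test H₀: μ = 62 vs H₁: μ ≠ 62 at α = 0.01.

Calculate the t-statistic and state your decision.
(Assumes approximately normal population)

df = n - 1 = 40
SE = s/√n = 7/√41 = 1.0932
t = (x̄ - μ₀)/SE = (59.73 - 62)/1.0932 = -2.0765
Critical value: t_{0.005,40} = ±2.704
p-value ≈ 0.0443
Decision: fail to reject H₀

Answer: t = -2.0765, fail to reject H₀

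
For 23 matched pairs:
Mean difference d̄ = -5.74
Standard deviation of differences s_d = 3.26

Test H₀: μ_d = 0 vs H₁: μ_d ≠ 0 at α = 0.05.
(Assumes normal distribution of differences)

df = n - 1 = 22
SE = s_d/√n = 3.26/√23 = 0.6798
t = d̄/SE = -5.74/0.6798 = -8.4437
Critical value: t_{0.025,22} = ±2.074
p-value < 0.0001
Decision: reject H₀

Answer: t = -8.4437, reject H₀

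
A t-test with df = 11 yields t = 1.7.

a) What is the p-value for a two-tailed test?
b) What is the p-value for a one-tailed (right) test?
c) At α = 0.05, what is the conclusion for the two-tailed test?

Using t-distribution with df = 11:
a) Two-tailed: p = 2×P(T > 1.7) = 0.1172
b) One-tailed: p = P(T > 1.7) = 0.0586
c) 0.1172 ≥ 0.05, fail to reject H₀

Answer: a) 0.1172, b) 0.0586, c) fail to reject H₀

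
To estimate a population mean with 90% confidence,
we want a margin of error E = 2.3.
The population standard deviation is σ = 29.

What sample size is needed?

Answer: n = 431

Derivation:
z_0.05 = 1.645
n = (z×σ/E)² = (1.645×29/2.3)²
n = 430.2017
Round up: n = 431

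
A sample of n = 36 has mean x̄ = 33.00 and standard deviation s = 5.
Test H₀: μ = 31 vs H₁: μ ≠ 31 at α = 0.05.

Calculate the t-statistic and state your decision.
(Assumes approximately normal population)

Answer: t = 2.4001, reject H₀

Derivation:
df = n - 1 = 35
SE = s/√n = 5/√36 = 0.8333
t = (x̄ - μ₀)/SE = (33.00 - 31)/0.8333 = 2.4001
Critical value: t_{0.025,35} = ±2.030
p-value ≈ 0.0218
Decision: reject H₀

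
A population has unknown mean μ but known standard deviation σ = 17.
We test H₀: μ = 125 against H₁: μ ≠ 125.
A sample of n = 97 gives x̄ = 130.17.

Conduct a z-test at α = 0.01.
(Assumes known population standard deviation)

Standard error: SE = σ/√n = 17/√97 = 1.7261
z-statistic: z = (x̄ - μ₀)/SE = (130.17 - 125)/1.7261 = 2.9952
Critical value: ±2.576
p-value = 0.0027
Decision: reject H₀

Answer: z = 2.9952, reject H₀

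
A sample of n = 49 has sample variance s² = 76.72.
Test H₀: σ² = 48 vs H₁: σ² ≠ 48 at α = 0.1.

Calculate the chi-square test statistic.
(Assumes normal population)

Answer: χ² = 76.7200, reject H₀

Derivation:
df = n - 1 = 48
χ² = (n-1)s²/σ₀² = 48×76.72/48 = 76.7200
Critical values: χ²_{0.95,48} = 33.098, χ²_{0.05,48} = 65.171
Rejection region: χ² < 33.098 or χ² > 65.171
Decision: reject H₀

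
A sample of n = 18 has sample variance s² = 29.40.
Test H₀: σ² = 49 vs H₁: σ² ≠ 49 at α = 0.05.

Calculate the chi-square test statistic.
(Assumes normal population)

df = n - 1 = 17
χ² = (n-1)s²/σ₀² = 17×29.40/49 = 10.2000
Critical values: χ²_{0.975,17} = 7.564, χ²_{0.025,17} = 30.191
Rejection region: χ² < 7.564 or χ² > 30.191
Decision: fail to reject H₀

Answer: χ² = 10.2000, fail to reject H₀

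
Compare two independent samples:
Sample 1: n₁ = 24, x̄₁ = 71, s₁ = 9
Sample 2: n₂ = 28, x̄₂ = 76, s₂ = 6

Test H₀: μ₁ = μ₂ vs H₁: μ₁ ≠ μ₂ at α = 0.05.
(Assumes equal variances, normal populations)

Pooled variance: s²_p = [23×9² + 27×6²]/(50) = 56.7000
s_p = 7.5299
SE = s_p×√(1/n₁ + 1/n₂) = 7.5299×√(1/24 + 1/28) = 2.0946
t = (x̄₁ - x̄₂)/SE = (71 - 76)/2.0946 = -2.3871
df = 50, t-critical = ±2.009
Decision: reject H₀

Answer: t = -2.3871, reject H₀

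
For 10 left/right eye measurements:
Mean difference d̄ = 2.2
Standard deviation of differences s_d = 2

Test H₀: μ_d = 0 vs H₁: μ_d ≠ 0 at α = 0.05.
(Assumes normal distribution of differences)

Answer: t = 3.4783, reject H₀

Derivation:
df = n - 1 = 9
SE = s_d/√n = 2/√10 = 0.6325
t = d̄/SE = 2.2/0.6325 = 3.4783
Critical value: t_{0.025,9} = ±2.262
p-value ≈ 0.0070
Decision: reject H₀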